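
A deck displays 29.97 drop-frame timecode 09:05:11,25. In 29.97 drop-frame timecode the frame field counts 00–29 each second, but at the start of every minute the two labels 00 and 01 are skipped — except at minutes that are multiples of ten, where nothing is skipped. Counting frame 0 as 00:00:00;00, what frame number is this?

980373

Complete 10-minute blocks: 54, each 17982 frames → 971028.
Remaining 5 whole minutes in the current block: 1800 + 4 × 1798 = 8992 frames.
Within the current minute: 11 × 30 + 25 − 2 = 353 (labels ;00/;01 skipped at this minute). Total = 971028 + 8992 + 353 = 980373.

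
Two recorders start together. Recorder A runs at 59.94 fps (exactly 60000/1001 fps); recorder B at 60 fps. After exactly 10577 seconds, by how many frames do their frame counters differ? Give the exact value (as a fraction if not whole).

A emits 60000/1001 × 10577 = 90660000/143 frames; B emits 60 × 10577 = 634620.
Difference = 90660/143 frames (≈ 633.9860); B is ahead of A.

90660/143 frames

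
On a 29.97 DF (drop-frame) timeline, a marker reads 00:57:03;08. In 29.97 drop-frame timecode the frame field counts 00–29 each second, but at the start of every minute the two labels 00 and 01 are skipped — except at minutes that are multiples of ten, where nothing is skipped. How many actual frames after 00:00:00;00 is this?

Complete 10-minute blocks: 5, each 17982 frames → 89910.
Remaining 7 whole minutes in the current block: 1800 + 6 × 1798 = 12588 frames.
Within the current minute: 3 × 30 + 8 − 2 = 96 (labels ;00/;01 skipped at this minute). Total = 89910 + 12588 + 96 = 102594.

102594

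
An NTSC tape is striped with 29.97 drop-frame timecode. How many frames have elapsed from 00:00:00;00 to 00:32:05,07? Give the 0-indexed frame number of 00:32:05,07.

Complete 10-minute blocks: 3, each 17982 frames → 53946.
Remaining 2 whole minutes in the current block: 1800 + 1 × 1798 = 3598 frames.
Within the current minute: 5 × 30 + 7 − 2 = 155 (labels ;00/;01 skipped at this minute). Total = 53946 + 3598 + 155 = 57699.

57699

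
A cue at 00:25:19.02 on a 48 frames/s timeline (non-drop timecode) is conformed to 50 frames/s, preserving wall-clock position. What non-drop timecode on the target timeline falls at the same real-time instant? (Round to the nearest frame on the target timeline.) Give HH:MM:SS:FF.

00:25:19:02

Source frame index: (0×3600 + 25×60 + 19) × 48 + 2 = 72914.
Real time: 72914 / (48) = 36457/24 s.
Target frame: (36457/24) × (50) = 911425/12 ≈ 75952.083 → 75952.
At 50 labels/s: frame 75952 → 00:25:19:02.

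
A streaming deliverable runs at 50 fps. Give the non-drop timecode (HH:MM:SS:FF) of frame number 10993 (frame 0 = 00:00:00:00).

00:03:39:43

10993 ÷ 50 = 219 full seconds, remainder 43 frames.
219 s = 0 h 3 min 39 s.
Timecode: 00:03:39:43.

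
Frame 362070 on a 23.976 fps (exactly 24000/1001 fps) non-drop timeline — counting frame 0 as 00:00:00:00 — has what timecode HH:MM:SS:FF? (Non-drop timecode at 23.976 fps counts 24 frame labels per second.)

04:11:26:06

362070 ÷ 24 = 15086 full seconds, remainder 6 frames.
15086 s = 4 h 11 min 26 s.
Timecode: 04:11:26:06.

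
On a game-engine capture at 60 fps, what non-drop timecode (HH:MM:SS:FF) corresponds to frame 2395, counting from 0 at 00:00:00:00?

00:00:39:55

2395 ÷ 60 = 39 full seconds, remainder 55 frames.
39 s = 0 h 0 min 39 s.
Timecode: 00:00:39:55.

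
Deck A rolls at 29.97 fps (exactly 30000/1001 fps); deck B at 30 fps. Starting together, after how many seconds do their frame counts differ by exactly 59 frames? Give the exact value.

The gap grows by |30 − 30000/1001| = 30/1001 frames per second.
Time for a 59-frame gap: 59 ÷ (30/1001) = 59059/30 s.

59059/30 seconds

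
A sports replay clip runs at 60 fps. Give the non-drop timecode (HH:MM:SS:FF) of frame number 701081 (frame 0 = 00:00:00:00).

03:14:44:41

701081 ÷ 60 = 11684 full seconds, remainder 41 frames.
11684 s = 3 h 14 min 44 s.
Timecode: 03:14:44:41.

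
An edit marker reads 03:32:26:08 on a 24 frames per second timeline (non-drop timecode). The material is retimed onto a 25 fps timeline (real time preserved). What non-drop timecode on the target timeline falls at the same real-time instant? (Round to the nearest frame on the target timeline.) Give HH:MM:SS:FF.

03:32:26:08

Source frame index: (3×3600 + 32×60 + 26) × 24 + 8 = 305912.
Real time: 305912 / (24) = 38239/3 s.
Target frame: (38239/3) × (25) = 955975/3 ≈ 318658.333 → 318658.
At 25 labels/s: frame 318658 → 03:32:26:08.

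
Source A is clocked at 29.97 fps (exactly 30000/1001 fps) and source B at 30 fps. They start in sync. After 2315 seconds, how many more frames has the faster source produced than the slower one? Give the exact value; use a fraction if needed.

A emits 30000/1001 × 2315 = 69450000/1001 frames; B emits 30 × 2315 = 69450.
Difference = 69450/1001 frames (≈ 69.3806); B is ahead of A.

69450/1001 frames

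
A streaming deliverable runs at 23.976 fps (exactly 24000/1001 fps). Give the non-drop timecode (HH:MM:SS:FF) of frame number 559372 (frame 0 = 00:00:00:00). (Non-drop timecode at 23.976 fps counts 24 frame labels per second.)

06:28:27:04

559372 ÷ 24 = 23307 full seconds, remainder 4 frames.
23307 s = 6 h 28 min 27 s.
Timecode: 06:28:27:04.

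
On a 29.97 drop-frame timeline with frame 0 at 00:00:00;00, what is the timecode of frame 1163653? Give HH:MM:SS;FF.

10:47:07;09

Each 10-minute DF block holds 10 × 60 × 30 − 9 × 2 = 17982 frames. 1163653 ÷ 17982 → 64 full blocks, remainder 12805.
Within the partial block the first minute is 1800 frames and each further minute 1798, so 7 further minute boundaries passed. Total skipped labels = 18 × 64 + 2 × 7 = 1166.
Non-drop label index = 1163653 + 1166 = 1164819; at 30 labels/s that is 10:47:07:09, i.e. DF 10:47:07;09.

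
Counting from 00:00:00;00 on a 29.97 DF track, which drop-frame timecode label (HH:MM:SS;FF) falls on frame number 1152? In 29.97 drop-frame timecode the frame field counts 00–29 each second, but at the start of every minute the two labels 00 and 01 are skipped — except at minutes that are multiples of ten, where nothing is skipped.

Ten DF minutes hold 17982 frames, so frame 1152 lies in block 0 (frames 0–17981) with 1152 frames into that block.
The block's first minute is 1800 frames and the rest 1798 each; 1152 frames reaches minute 0, so 0 × 18 + 0 × 2 = 0 labels have been skipped so far.
Adding those back, label number 1152 + 0 = 1152 at 30 labels/s is 38 s + 12 f = 0 h 0 min 38 s frame 12, i.e. 00:00:38;12.

00:00:38;12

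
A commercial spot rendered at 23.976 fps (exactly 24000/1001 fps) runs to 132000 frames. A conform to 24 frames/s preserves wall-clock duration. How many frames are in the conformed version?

Target frames = source frames × (target rate / source rate) = 132000 × (24)/(24000/1001) = 132000 × 1001/1000 = 132132.

132132 frames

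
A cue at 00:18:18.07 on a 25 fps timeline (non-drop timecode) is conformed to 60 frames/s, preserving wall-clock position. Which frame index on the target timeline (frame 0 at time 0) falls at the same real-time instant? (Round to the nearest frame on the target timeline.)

Source frame index: (0×3600 + 18×60 + 18) × 25 + 7 = 27457.
Real time: 27457 / (25) = 27457/25 s.
Target frame: (27457/25) × (60) = 329484/5 ≈ 65896.800 → 65897.

frame 65897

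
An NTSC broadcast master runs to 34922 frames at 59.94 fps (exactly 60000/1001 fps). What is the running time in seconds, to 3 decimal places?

Running time = 34922 × 1001/60000 = 17478461/30000 s ≈ 582.615 s.

582.615 seconds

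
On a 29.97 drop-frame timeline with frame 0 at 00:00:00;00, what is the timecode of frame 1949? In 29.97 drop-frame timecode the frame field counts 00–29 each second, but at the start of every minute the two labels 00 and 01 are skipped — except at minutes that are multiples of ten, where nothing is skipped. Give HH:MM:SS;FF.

00:01:05;01

Each 10-minute DF block holds 10 × 60 × 30 − 9 × 2 = 17982 frames. 1949 ÷ 17982 → 0 full blocks, remainder 1949.
Within the partial block the first minute is 1800 frames and each further minute 1798, so 1 further minute boundary passed. Total skipped labels = 18 × 0 + 2 × 1 = 2.
Non-drop label index = 1949 + 2 = 1951; at 30 labels/s that is 00:01:05:01, i.e. DF 00:01:05;01.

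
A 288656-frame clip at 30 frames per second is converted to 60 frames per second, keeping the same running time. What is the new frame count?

577312 frames

Frames at target rate = 288656 × (60) / (30) = 577312.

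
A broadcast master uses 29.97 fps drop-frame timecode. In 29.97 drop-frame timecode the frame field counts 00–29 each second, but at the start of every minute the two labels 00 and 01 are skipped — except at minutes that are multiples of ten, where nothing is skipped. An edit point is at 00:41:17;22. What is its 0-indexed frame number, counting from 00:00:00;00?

Complete 10-minute blocks: 4, each 17982 frames → 71928.
Remaining 1 whole minute in the current block: 1800 + 0 × 1798 = 1800 frames.
Within the current minute: 17 × 30 + 22 − 2 = 530 (labels ;00/;01 skipped at this minute). Total = 71928 + 1800 + 530 = 74258.

74258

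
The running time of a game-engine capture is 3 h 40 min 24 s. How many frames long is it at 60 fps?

3 h 40 min 24 s = 13224 s.
Frames = 13224 × 60 = 793440.

793440 frames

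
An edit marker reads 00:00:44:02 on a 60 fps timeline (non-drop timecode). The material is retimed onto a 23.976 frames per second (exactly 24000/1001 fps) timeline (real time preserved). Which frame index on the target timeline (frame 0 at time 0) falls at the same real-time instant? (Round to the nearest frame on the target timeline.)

frame 1056

Source frame index: (0×3600 + 0×60 + 44) × 60 + 2 = 2642.
Real time: 2642 / (60) = 1321/30 s.
Target frame: (1321/30) × (24000/1001) = 1056800/1001 ≈ 1055.744 → 1056.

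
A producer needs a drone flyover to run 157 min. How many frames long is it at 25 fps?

235500 frames

157 min = 9420 s.
Frames = 9420 × 25 = 235500.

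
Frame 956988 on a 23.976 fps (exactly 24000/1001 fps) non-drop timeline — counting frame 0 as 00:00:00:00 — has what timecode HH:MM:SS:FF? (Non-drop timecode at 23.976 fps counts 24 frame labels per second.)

11:04:34:12

956988 ÷ 24 = 39874 full seconds, remainder 12 frames.
39874 s = 11 h 4 min 34 s.
Timecode: 11:04:34:12.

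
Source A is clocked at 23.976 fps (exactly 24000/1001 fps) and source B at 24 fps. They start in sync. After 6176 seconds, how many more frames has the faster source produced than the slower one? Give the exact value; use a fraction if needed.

A emits 24000/1001 × 6176 = 148224000/1001 frames; B emits 24 × 6176 = 148224.
Difference = 148224/1001 frames (≈ 148.0759); B is ahead of A.

148224/1001 frames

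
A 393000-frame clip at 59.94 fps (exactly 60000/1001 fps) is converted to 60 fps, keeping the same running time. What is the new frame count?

393393 frames

Target frames = source frames × (target rate / source rate) = 393000 × (60)/(60000/1001) = 393000 × 1001/1000 = 393393.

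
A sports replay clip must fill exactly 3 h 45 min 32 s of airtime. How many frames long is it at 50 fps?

676600 frames

3 h 45 min 32 s = 13532 s.
Frames = 13532 × 50 = 676600.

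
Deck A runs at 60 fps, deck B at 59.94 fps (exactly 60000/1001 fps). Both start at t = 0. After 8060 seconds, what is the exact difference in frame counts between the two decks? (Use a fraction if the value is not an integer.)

A emits 60 × 8060 = 483600 frames; B emits 60000/1001 × 8060 = 37200000/77.
Difference = 37200/77 frames (≈ 483.1169); B is behind A.

37200/77 frames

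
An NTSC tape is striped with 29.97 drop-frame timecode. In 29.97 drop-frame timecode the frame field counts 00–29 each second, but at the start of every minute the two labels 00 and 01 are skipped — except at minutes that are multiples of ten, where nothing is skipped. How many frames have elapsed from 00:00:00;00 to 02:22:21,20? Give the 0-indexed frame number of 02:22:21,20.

255994

Complete 10-minute blocks: 14, each 17982 frames → 251748.
Remaining 2 whole minutes in the current block: 1800 + 1 × 1798 = 3598 frames.
Within the current minute: 21 × 30 + 20 − 2 = 648 (labels ;00/;01 skipped at this minute). Total = 251748 + 3598 + 648 = 255994.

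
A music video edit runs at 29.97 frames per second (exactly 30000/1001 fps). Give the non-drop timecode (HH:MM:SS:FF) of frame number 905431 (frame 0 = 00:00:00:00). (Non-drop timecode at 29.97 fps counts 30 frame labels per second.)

08:23:01:01

905431 ÷ 30 = 30181 full seconds, remainder 1 frame.
30181 s = 8 h 23 min 1 s.
Timecode: 08:23:01:01.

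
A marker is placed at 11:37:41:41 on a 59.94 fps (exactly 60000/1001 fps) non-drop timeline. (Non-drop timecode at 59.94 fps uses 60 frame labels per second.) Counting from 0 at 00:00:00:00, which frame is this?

Total seconds to the label: (11 × 3600 + 37 × 60 + 41) = 41861.
Frame index = 41861 × 60 + 41 = 2511701.

2511701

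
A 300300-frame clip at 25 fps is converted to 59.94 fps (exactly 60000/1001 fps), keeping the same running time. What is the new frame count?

Target frames = source frames × (target rate / source rate) = 300300 × (60000/1001)/(25) = 300300 × 2400/1001 = 720000.

720000 frames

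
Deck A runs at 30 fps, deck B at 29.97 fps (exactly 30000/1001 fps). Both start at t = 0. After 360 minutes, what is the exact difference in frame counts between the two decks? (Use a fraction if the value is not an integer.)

360 min = 21600 s.
A emits 30 × 21600 = 648000 frames; B emits 30000/1001 × 21600 = 648000000/1001.
Difference = 648000/1001 frames (≈ 647.3526); B is behind A.

648000/1001 frames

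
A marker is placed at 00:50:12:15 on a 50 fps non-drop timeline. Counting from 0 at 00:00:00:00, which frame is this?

frame 150615

Total seconds to the label: (0 × 3600 + 50 × 60 + 12) = 3012.
Frame index = 3012 × 50 + 15 = 150615.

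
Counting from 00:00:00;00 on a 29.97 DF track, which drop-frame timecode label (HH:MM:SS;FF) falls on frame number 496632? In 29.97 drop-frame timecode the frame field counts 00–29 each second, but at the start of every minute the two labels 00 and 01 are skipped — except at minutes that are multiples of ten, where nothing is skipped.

04:36:11;00

Each 10-minute DF block holds 10 × 60 × 30 − 9 × 2 = 17982 frames. 496632 ÷ 17982 → 27 full blocks, remainder 11118.
Within the partial block the first minute is 1800 frames and each further minute 1798, so 6 further minute boundaries passed. Total skipped labels = 18 × 27 + 2 × 6 = 498.
Non-drop label index = 496632 + 498 = 497130; at 30 labels/s that is 04:36:11:00, i.e. DF 04:36:11;00.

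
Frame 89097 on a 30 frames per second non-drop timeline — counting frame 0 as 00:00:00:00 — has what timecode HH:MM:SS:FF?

89097 ÷ 30 = 2969 full seconds, remainder 27 frames.
2969 s = 0 h 49 min 29 s.
Timecode: 00:49:29:27.

00:49:29:27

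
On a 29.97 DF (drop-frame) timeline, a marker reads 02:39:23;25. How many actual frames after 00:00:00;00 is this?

Complete 10-minute blocks: 15, each 17982 frames → 269730.
Remaining 9 whole minutes in the current block: 1800 + 8 × 1798 = 16184 frames.
Within the current minute: 23 × 30 + 25 − 2 = 713 (labels ;00/;01 skipped at this minute). Total = 269730 + 16184 + 713 = 286627.

286627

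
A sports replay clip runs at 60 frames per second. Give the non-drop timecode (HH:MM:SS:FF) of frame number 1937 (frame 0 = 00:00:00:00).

00:00:32:17

1937 ÷ 60 = 32 full seconds, remainder 17 frames.
32 s = 0 h 0 min 32 s.
Timecode: 00:00:32:17.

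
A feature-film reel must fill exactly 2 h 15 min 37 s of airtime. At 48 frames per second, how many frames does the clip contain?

390576 frames

2 h 15 min 37 s = 8137 s.
Frames = 8137 × 48 = 390576.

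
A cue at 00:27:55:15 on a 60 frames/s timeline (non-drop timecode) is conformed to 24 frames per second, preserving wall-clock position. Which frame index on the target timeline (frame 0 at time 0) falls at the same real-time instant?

Source frame index: (0×3600 + 27×60 + 55) × 60 + 15 = 100515.
Real time: 100515 / (60) = 6701/4 s.
Target frame: (6701/4) × (24) = 40206.

frame 40206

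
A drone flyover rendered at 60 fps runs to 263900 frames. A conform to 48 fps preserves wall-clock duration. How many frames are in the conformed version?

Target frames = source frames × (target rate / source rate) = 263900 × (48)/(60) = 263900 × 4/5 = 211120.

211120 frames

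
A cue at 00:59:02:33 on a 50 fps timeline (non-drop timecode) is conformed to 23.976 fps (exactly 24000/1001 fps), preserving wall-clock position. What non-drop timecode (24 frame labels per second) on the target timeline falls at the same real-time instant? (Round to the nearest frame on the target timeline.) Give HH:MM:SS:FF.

00:58:59:03

Source frame index: (0×3600 + 59×60 + 2) × 50 + 33 = 177133.
Real time: 177133 / (50) = 177133/50 s.
Target frame: (177133/50) × (24000/1001) = 7729440/91 ≈ 84938.901 → 84939.
At 24 labels/s: frame 84939 → 00:58:59:03.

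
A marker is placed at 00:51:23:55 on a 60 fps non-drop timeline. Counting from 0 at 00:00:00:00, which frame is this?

Total seconds to the label: (0 × 3600 + 51 × 60 + 23) = 3083.
Frame index = 3083 × 60 + 55 = 185035.

frame 185035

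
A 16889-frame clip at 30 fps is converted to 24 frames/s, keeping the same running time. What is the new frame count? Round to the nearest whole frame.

13511 frames

Frames at target rate = 16889 × (24) / (30) = 67556/5 ≈ 13511.200.
Nearest whole frame: 13511.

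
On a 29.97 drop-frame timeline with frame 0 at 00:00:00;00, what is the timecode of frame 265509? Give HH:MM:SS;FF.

02:27:39;05

Ten DF minutes hold 17982 frames, so frame 265509 lies in block 14 (frames 251748–269729) with 13761 frames into that block.
The block's first minute is 1800 frames and the rest 1798 each; 13761 frames reaches minute 7, so 14 × 18 + 7 × 2 = 266 labels have been skipped so far.
Adding those back, label number 265509 + 266 = 265775 at 30 labels/s is 8859 s + 5 f = 2 h 27 min 39 s frame 5, i.e. 02:27:39;05.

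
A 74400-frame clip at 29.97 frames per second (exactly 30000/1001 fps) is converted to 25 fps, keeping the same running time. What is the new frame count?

Target frames = source frames × (target rate / source rate) = 74400 × (25)/(30000/1001) = 74400 × 1001/1200 = 62062.

62062 frames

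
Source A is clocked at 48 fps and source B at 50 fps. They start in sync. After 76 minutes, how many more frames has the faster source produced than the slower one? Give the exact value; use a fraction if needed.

9120 frames

76 min = 4560 s.
A emits 48 × 4560 = 218880 frames; B emits 50 × 4560 = 228000.
Difference = 9120 frames; B is ahead of A.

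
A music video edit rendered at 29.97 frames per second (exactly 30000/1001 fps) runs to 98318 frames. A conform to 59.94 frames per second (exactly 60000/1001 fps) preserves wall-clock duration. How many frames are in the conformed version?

Target frames = source frames × (target rate / source rate) = 98318 × (60000/1001)/(30000/1001) = 98318 × 2 = 196636.

196636 frames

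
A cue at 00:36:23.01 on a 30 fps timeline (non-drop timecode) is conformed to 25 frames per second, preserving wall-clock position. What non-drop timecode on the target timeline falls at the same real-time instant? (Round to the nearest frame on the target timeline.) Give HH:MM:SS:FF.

00:36:23:01

Source frame index: (0×3600 + 36×60 + 23) × 30 + 1 = 65491.
Real time: 65491 / (30) = 65491/30 s.
Target frame: (65491/30) × (25) = 327455/6 ≈ 54575.833 → 54576.
At 25 labels/s: frame 54576 → 00:36:23:01.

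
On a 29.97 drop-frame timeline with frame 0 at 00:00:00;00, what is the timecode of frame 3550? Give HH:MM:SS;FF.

00:01:58;12

Ten DF minutes hold 17982 frames, so frame 3550 lies in block 0 (frames 0–17981) with 3550 frames into that block.
The block's first minute is 1800 frames and the rest 1798 each; 3550 frames reaches minute 1, so 0 × 18 + 1 × 2 = 2 labels have been skipped so far.
Adding those back, label number 3550 + 2 = 3552 at 30 labels/s is 118 s + 12 f = 0 h 1 min 58 s frame 12, i.e. 00:01:58;12.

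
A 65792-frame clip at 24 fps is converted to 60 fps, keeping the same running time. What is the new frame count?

164480 frames

Target frames = source frames × (target rate / source rate) = 65792 × (60)/(24) = 65792 × 5/2 = 164480.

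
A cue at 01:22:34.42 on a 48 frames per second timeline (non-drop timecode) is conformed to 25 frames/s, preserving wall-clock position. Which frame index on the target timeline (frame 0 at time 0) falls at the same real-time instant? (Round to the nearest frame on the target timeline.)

Source frame index: (1×3600 + 22×60 + 34) × 48 + 42 = 237834.
Real time: 237834 / (48) = 39639/8 s.
Target frame: (39639/8) × (25) = 990975/8 ≈ 123871.875 → 123872.

frame 123872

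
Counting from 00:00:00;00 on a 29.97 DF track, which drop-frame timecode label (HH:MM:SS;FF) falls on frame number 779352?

07:13:24;12

Ten DF minutes hold 17982 frames, so frame 779352 lies in block 43 (frames 773226–791207) with 6126 frames into that block.
The block's first minute is 1800 frames and the rest 1798 each; 6126 frames reaches minute 3, so 43 × 18 + 3 × 2 = 780 labels have been skipped so far.
Adding those back, label number 779352 + 780 = 780132 at 30 labels/s is 26004 s + 12 f = 7 h 13 min 24 s frame 12, i.e. 07:13:24;12.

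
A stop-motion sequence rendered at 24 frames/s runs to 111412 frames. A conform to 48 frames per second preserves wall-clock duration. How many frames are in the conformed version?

222824 frames

Frames at target rate = 111412 × (48) / (24) = 222824.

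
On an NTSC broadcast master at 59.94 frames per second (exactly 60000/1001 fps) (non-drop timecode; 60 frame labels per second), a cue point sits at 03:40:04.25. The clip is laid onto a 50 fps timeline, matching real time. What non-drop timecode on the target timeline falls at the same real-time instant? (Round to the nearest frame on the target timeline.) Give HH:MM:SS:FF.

Source frame index: (3×3600 + 40×60 + 4) × 60 + 25 = 792265.
Real time: 792265 / (60000/1001) = 158611453/12000 s.
Target frame: (158611453/12000) × (50) = 158611453/240 ≈ 660881.054 → 660881.
At 50 labels/s: frame 660881 → 03:40:17:31.

03:40:17:31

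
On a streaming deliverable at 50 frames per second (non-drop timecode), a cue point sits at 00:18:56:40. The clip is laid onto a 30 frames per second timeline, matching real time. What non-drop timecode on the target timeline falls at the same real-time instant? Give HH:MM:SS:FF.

Source frame index: (0×3600 + 18×60 + 56) × 50 + 40 = 56840.
Real time: 56840 / (50) = 5684/5 s.
Target frame: (5684/5) × (30) = 34104.
At 30 labels/s: frame 34104 → 00:18:56:24.

00:18:56:24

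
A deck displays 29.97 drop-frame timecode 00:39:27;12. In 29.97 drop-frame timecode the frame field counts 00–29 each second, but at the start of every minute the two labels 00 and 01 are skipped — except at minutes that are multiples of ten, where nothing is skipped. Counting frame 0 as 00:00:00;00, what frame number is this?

Complete 10-minute blocks: 3, each 17982 frames → 53946.
Remaining 9 whole minutes in the current block: 1800 + 8 × 1798 = 16184 frames.
Within the current minute: 27 × 30 + 12 − 2 = 820 (labels ;00/;01 skipped at this minute). Total = 53946 + 16184 + 820 = 70950.

70950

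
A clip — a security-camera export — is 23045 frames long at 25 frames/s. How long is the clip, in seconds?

921.8 seconds

Running time = 23045 / (25) = 921.8 s.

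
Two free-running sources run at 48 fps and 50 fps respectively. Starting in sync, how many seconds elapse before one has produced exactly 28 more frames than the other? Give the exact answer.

14 seconds

The gap grows by |50 − 48| = 2 frames per second.
Time for a 28-frame gap: 28 ÷ (2) = 14 s.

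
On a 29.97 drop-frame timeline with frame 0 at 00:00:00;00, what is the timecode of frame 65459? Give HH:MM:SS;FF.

Each 10-minute DF block holds 10 × 60 × 30 − 9 × 2 = 17982 frames. 65459 ÷ 17982 → 3 full blocks, remainder 11513.
Within the partial block the first minute is 1800 frames and each further minute 1798, so 6 further minute boundaries passed. Total skipped labels = 18 × 3 + 2 × 6 = 66.
Non-drop label index = 65459 + 66 = 65525; at 30 labels/s that is 00:36:24:05, i.e. DF 00:36:24;05.

00:36:24;05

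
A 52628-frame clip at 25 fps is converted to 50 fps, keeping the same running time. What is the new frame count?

Target frames = source frames × (target rate / source rate) = 52628 × (50)/(25) = 52628 × 2 = 105256.

105256 frames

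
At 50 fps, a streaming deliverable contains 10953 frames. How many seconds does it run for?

219.06 seconds

Running time = 10953 / (50) = 219.06 s.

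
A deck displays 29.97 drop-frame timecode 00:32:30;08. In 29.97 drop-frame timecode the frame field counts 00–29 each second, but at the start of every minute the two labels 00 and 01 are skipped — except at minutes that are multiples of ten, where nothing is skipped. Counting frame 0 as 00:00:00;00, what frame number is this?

Complete 10-minute blocks: 3, each 17982 frames → 53946.
Remaining 2 whole minutes in the current block: 1800 + 1 × 1798 = 3598 frames.
Within the current minute: 30 × 30 + 8 − 2 = 906 (labels ;00/;01 skipped at this minute). Total = 53946 + 3598 + 906 = 58450.

58450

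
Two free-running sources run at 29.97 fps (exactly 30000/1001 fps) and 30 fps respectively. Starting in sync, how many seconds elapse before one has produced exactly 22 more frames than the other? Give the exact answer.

The gap grows by |30 − 30000/1001| = 30/1001 frames per second.
Time for a 22-frame gap: 22 ÷ (30/1001) = 11011/15 s.

11011/15 seconds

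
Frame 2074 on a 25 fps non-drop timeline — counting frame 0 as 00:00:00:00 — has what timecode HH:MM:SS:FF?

00:01:22:24

2074 ÷ 25 = 82 full seconds, remainder 24 frames.
82 s = 0 h 1 min 22 s.
Timecode: 00:01:22:24.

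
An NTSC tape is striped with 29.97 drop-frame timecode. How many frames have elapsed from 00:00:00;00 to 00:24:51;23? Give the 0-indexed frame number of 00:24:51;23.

As if non-drop at 30 labels/s: (0 × 3600 + 24 × 60 + 51) × 30 + 23 = 44753.
Minute boundaries passed: 24; those not divisible by 10: 24 − 2 = 22; dropped labels = 2 × 22 = 44.
Actual frame index = 44753 − 44 = 44709.

44709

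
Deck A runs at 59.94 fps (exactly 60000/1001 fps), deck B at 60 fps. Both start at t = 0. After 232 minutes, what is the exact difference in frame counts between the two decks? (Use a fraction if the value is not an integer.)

835200/1001 frames

232 min = 13920 s.
A emits 60000/1001 × 13920 = 835200000/1001 frames; B emits 60 × 13920 = 835200.
Difference = 835200/1001 frames (≈ 834.3656); B is ahead of A.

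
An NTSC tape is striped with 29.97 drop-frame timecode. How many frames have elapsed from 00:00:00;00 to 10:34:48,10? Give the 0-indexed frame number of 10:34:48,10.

As if non-drop at 30 labels/s: (10 × 3600 + 34 × 60 + 48) × 30 + 10 = 1142650.
Minute boundaries passed: 634; those not divisible by 10: 634 − 63 = 571; dropped labels = 2 × 571 = 1142.
Actual frame index = 1142650 − 1142 = 1141508.

1141508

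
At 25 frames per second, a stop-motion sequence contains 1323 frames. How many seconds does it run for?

52.92 seconds

Running time = 1323 / (25) = 52.92 s.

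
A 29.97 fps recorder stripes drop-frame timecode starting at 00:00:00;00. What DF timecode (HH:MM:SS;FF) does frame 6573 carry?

00:03:39;09

Ten DF minutes hold 17982 frames, so frame 6573 lies in block 0 (frames 0–17981) with 6573 frames into that block.
The block's first minute is 1800 frames and the rest 1798 each; 6573 frames reaches minute 3, so 0 × 18 + 3 × 2 = 6 labels have been skipped so far.
Adding those back, label number 6573 + 6 = 6579 at 30 labels/s is 219 s + 9 f = 0 h 3 min 39 s frame 9, i.e. 00:03:39;09.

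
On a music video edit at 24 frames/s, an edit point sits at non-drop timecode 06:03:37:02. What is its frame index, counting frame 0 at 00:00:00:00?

frame 523610

Total seconds to the label: (6 × 3600 + 3 × 60 + 37) = 21817.
Frame index = 21817 × 24 + 2 = 523610.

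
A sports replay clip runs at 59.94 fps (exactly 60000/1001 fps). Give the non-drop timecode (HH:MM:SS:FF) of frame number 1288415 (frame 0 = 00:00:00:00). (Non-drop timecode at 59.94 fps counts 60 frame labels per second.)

1288415 ÷ 60 = 21473 full seconds, remainder 35 frames.
21473 s = 5 h 57 min 53 s.
Timecode: 05:57:53:35.

05:57:53:35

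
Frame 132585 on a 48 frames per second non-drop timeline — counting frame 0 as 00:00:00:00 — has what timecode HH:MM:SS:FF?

00:46:02:09

132585 ÷ 48 = 2762 full seconds, remainder 9 frames.
2762 s = 0 h 46 min 2 s.
Timecode: 00:46:02:09.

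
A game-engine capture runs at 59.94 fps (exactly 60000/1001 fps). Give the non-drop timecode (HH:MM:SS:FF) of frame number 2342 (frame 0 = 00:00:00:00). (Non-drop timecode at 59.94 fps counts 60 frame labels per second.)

2342 ÷ 60 = 39 full seconds, remainder 2 frames.
39 s = 0 h 0 min 39 s.
Timecode: 00:00:39:02.

00:00:39:02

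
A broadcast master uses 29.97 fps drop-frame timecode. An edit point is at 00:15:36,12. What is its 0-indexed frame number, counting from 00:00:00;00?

28064

As if non-drop at 30 labels/s: (0 × 3600 + 15 × 60 + 36) × 30 + 12 = 28092.
Minute boundaries passed: 15; those not divisible by 10: 15 − 1 = 14; dropped labels = 2 × 14 = 28.
Actual frame index = 28092 − 28 = 28064.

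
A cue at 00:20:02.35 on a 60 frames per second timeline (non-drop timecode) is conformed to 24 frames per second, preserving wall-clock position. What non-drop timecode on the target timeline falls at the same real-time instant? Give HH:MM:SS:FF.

Source frame index: (0×3600 + 20×60 + 2) × 60 + 35 = 72155.
Real time: 72155 / (60) = 14431/12 s.
Target frame: (14431/12) × (24) = 28862.
At 24 labels/s: frame 28862 → 00:20:02:14.

00:20:02:14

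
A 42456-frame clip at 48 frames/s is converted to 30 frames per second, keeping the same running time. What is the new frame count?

26535 frames

Target frames = source frames × (target rate / source rate) = 42456 × (30)/(48) = 42456 × 5/8 = 26535.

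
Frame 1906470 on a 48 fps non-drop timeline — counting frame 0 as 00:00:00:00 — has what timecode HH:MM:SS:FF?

1906470 ÷ 48 = 39718 full seconds, remainder 6 frames.
39718 s = 11 h 1 min 58 s.
Timecode: 11:01:58:06.

11:01:58:06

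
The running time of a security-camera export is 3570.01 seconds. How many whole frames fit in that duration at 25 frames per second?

89250 frames

Frames = 3570.01 × 25 = 357001/4 ≈ 89250.2500.
Complete frames: 89250.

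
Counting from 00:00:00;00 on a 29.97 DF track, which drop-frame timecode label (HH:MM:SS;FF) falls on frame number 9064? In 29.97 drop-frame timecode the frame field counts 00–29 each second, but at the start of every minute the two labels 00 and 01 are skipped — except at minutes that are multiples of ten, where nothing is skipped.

Ten DF minutes hold 17982 frames, so frame 9064 lies in block 0 (frames 0–17981) with 9064 frames into that block.
The block's first minute is 1800 frames and the rest 1798 each; 9064 frames reaches minute 5, so 0 × 18 + 5 × 2 = 10 labels have been skipped so far.
Adding those back, label number 9064 + 10 = 9074 at 30 labels/s is 302 s + 14 f = 0 h 5 min 2 s frame 14, i.e. 00:05:02;14.

00:05:02;14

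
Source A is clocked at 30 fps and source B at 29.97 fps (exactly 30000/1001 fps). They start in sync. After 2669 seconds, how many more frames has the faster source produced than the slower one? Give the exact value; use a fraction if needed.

A emits 30 × 2669 = 80070 frames; B emits 30000/1001 × 2669 = 80070000/1001.
Difference = 80070/1001 frames (≈ 79.9900); B is behind A.

80070/1001 frames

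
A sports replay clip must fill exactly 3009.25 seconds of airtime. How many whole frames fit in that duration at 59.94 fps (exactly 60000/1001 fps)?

180374 frames

Frames = 3009.25 × 60000/1001 = 180555000/1001 ≈ 180374.6254.
Complete frames: 180374.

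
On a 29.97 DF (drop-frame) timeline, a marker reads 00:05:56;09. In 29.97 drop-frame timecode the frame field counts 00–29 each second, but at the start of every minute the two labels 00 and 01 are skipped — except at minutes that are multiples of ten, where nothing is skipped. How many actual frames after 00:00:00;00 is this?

Complete 10-minute blocks: 0, each 17982 frames → 0.
Remaining 5 whole minutes in the current block: 1800 + 4 × 1798 = 8992 frames.
Within the current minute: 56 × 30 + 9 − 2 = 1687 (labels ;00/;01 skipped at this minute). Total = 0 + 8992 + 1687 = 10679.

10679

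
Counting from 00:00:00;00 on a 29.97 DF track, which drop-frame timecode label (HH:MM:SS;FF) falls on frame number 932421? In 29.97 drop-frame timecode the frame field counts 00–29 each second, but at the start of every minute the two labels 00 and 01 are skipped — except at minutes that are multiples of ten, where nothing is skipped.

08:38:31;25

Ten DF minutes hold 17982 frames, so frame 932421 lies in block 51 (frames 917082–935063) with 15339 frames into that block.
The block's first minute is 1800 frames and the rest 1798 each; 15339 frames reaches minute 8, so 51 × 18 + 8 × 2 = 934 labels have been skipped so far.
Adding those back, label number 932421 + 934 = 933355 at 30 labels/s is 31111 s + 25 f = 8 h 38 min 31 s frame 25, i.e. 08:38:31;25.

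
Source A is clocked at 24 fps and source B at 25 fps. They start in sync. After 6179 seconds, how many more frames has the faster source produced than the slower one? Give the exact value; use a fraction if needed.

A emits 24 × 6179 = 148296 frames; B emits 25 × 6179 = 154475.
Difference = 6179 frames; B is ahead of A.

6179 frames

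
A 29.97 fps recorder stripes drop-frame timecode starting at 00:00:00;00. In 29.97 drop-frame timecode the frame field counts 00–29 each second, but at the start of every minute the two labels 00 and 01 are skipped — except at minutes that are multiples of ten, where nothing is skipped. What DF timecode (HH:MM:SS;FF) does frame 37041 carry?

00:20:35;27

Each 10-minute DF block holds 10 × 60 × 30 − 9 × 2 = 17982 frames. 37041 ÷ 17982 → 2 full blocks, remainder 1077.
Within the partial block the first minute is 1800 frames and each further minute 1798, so 0 further minute boundaries passed. Total skipped labels = 18 × 2 + 2 × 0 = 36.
Non-drop label index = 37041 + 36 = 37077; at 30 labels/s that is 00:20:35:27, i.e. DF 00:20:35;27.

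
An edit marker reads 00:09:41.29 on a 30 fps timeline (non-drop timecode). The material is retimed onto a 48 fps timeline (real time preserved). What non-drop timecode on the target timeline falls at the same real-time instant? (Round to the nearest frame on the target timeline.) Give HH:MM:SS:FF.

Source frame index: (0×3600 + 9×60 + 41) × 30 + 29 = 17459.
Real time: 17459 / (30) = 17459/30 s.
Target frame: (17459/30) × (48) = 139672/5 ≈ 27934.400 → 27934.
At 48 labels/s: frame 27934 → 00:09:41:46.

00:09:41:46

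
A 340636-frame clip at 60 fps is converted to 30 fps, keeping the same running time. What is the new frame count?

Target frames = source frames × (target rate / source rate) = 340636 × (30)/(60) = 340636 × 1/2 = 170318.

170318 frames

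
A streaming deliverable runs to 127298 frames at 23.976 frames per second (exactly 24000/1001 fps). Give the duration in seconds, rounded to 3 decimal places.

5309.387 seconds

Running time = 127298 × 1001/24000 = 63712649/12000 s ≈ 5309.387 s.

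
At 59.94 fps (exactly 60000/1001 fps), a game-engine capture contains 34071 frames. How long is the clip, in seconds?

Running time = 34071 / (60000/1001) = 568.41785 s.

568.41785 seconds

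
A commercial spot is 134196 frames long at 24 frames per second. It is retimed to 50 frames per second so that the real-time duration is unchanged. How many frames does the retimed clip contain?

Target frames = source frames × (target rate / source rate) = 134196 × (50)/(24) = 134196 × 25/12 = 279575.

279575 frames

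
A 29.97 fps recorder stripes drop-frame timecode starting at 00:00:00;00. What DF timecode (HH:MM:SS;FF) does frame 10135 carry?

Ten DF minutes hold 17982 frames, so frame 10135 lies in block 0 (frames 0–17981) with 10135 frames into that block.
The block's first minute is 1800 frames and the rest 1798 each; 10135 frames reaches minute 5, so 0 × 18 + 5 × 2 = 10 labels have been skipped so far.
Adding those back, label number 10135 + 10 = 10145 at 30 labels/s is 338 s + 5 f = 0 h 5 min 38 s frame 5, i.e. 00:05:38;05.

00:05:38;05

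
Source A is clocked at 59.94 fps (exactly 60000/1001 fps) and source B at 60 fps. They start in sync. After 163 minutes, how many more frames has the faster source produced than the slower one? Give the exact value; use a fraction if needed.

163 min = 9780 s.
A emits 60000/1001 × 9780 = 586800000/1001 frames; B emits 60 × 9780 = 586800.
Difference = 586800/1001 frames (≈ 586.2138); B is ahead of A.

586800/1001 frames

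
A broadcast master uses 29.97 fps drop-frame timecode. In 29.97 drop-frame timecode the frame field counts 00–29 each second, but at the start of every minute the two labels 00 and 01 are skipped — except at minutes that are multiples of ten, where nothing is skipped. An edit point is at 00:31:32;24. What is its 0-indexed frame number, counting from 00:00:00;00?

56728

As if non-drop at 30 labels/s: (0 × 3600 + 31 × 60 + 32) × 30 + 24 = 56784.
Minute boundaries passed: 31; those not divisible by 10: 31 − 3 = 28; dropped labels = 2 × 28 = 56.
Actual frame index = 56784 − 56 = 56728.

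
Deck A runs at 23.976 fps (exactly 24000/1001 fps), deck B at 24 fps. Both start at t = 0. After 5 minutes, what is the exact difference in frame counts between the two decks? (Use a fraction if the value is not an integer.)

5 min = 300 s.
A emits 24000/1001 × 300 = 7200000/1001 frames; B emits 24 × 300 = 7200.
Difference = 7200/1001 frames (≈ 7.1928); B is ahead of A.

7200/1001 frames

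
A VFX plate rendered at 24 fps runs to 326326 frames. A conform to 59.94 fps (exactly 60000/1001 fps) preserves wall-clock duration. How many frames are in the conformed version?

815000 frames

Target frames = source frames × (target rate / source rate) = 326326 × (60000/1001)/(24) = 326326 × 2500/1001 = 815000.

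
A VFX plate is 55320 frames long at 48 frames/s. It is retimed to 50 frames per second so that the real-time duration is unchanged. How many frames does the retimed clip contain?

57625 frames

Target frames = source frames × (target rate / source rate) = 55320 × (50)/(48) = 55320 × 25/24 = 57625.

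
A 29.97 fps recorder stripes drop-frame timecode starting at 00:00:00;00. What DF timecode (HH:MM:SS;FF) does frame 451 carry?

00:00:15;01

Each 10-minute DF block holds 10 × 60 × 30 − 9 × 2 = 17982 frames. 451 ÷ 17982 → 0 full blocks, remainder 451.
Within the partial block the first minute is 1800 frames and each further minute 1798, so 0 further minute boundaries passed. Total skipped labels = 18 × 0 + 2 × 0 = 0.
Non-drop label index = 451 + 0 = 451; at 30 labels/s that is 00:00:15:01, i.e. DF 00:00:15;01.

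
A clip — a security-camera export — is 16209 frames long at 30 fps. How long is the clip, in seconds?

Running time = 16209 / (30) = 540.3 s.

540.3 seconds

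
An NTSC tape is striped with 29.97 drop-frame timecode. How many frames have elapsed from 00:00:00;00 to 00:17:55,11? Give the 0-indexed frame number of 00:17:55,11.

Complete 10-minute blocks: 1, each 17982 frames → 17982.
Remaining 7 whole minutes in the current block: 1800 + 6 × 1798 = 12588 frames.
Within the current minute: 55 × 30 + 11 − 2 = 1659 (labels ;00/;01 skipped at this minute). Total = 17982 + 12588 + 1659 = 32229.

32229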